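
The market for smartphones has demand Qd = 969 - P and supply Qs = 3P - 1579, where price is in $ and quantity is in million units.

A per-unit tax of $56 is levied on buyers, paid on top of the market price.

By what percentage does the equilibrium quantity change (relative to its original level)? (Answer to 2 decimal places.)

Solve the original market: 969 - P = 3P - 1579, hence P = 637 and Q = 332.
Since buyers pay the price plus the tax, the effective demand curve becomes Qd = 913 - P.
Clearing the new market: 913 - P = 3P - 1579, so P = 623 and Q = 290.
%ΔQ = (290 − 332) / 332 × 100 = -12.65%.

-12.65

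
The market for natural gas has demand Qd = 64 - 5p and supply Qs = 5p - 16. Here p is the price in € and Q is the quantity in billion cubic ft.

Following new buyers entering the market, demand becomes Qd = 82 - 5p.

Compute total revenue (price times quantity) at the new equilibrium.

323.4

Original equilibrium: 64 - 5p = 5p - 16 gives 80 = 10p, so p = 8 and Q = 24.
The new curves are Qd = 82 - 5p (demand) and Qs = 5p - 16 (supply).
Clearing the new market: 82 - 5p = 5p - 16, so p = 9.8 and Q = 33.
New expenditure = 9.8 × 33 = 323.4.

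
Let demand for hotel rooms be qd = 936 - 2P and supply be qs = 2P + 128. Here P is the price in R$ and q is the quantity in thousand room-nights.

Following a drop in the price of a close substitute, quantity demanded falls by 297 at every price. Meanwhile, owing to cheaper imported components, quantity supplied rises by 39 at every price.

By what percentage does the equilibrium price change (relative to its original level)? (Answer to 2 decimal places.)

-41.58

Solve the original market: 936 - 2P = 2P + 128, hence P = 202 and q = 532.
The shock moves the curves to qd = 639 - 2P and qs = 2P + 167.
New equilibrium: 639 - 2P = 2P + 167 ⇒ 472 = 4P ⇒ P = 118, q = 403.
%ΔP = (118 − 202) / 202 × 100 = -41.58%.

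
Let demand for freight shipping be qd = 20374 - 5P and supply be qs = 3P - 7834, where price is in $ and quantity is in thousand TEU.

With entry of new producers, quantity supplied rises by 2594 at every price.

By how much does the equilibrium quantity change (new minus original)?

+1621.25

Original equilibrium: 20374 - 5P = 3P - 7834 gives 28208 = 8P, so P = 3526 and q = 2744.
The shock moves the curves to qd = 20374 - 5P and qs = 3P - 5240.
New equilibrium: 20374 - 5P = 3P - 5240 ⇒ 25614 = 8P ⇒ P = 3201.75, q = 4365.25.
Δq = 4365.25 − 2744 = +1621.25.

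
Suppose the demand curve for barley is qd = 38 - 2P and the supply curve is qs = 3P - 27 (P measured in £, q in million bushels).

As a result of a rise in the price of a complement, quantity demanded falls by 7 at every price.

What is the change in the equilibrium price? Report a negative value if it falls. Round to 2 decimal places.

-1.40

Initially, 38 - 2P = 3P - 27, so 65 = 5P and P = 13, q = 12.
The new curves are qd = 31 - 2P (demand) and qs = 3P - 27 (supply).
Clearing the new market: 31 - 2P = 3P - 27, so P = 11.6 and q = 7.8.
ΔP = 11.6 − 13 = -1.40.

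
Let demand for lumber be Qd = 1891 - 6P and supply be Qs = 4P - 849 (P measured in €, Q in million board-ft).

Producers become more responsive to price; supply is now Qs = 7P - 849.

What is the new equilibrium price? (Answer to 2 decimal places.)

Before the shock: 1891 - 6P = 4P - 849 ⇒ 2740 = 10P ⇒ P = 274, Q = 247.
The new curves are Qd = 1891 - 6P (demand) and Qs = 7P - 849 (supply).
New equilibrium: 1891 - 6P = 7P - 849 ⇒ 2740 = 13P ⇒ P = 2740/13 ≈ 210.7692, Q = 8143/13 ≈ 626.3846.

210.77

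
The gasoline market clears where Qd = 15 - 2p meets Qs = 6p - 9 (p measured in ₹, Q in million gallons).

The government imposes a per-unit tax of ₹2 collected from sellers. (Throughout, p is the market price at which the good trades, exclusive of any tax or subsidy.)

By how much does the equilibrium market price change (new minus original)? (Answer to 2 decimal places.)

Solve the original market: 15 - 2p = 6p - 9, hence p = 3 and Q = 9.
Since sellers keep the price net of the tax, the effective supply curve becomes Qs = 6p - 21.
Clearing the new market: 15 - 2p = 6p - 21, so p = 4.5 and Q = 6.
Δp = 4.5 − 3 = +1.50.

+1.50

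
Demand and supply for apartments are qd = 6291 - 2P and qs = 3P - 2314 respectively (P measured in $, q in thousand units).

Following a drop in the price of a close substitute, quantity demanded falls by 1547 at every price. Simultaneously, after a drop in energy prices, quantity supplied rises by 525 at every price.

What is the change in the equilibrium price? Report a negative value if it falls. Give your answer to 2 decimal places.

-414.40

Original equilibrium: 6291 - 2P = 3P - 2314 gives 8605 = 5P, so P = 1721 and q = 2849.
The new curves are qd = 4744 - 2P (demand) and qs = 3P - 1789 (supply).
New equilibrium: 4744 - 2P = 3P - 1789 ⇒ 6533 = 5P ⇒ P = 1306.6, q = 2130.8.
ΔP = 1306.6 − 1721 = -414.40.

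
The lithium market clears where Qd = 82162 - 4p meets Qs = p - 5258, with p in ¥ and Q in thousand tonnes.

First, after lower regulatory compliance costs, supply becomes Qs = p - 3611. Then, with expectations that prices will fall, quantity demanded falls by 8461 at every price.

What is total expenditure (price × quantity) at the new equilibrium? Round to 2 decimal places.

Solve the original market: 82162 - 4p = p - 5258, hence p = 17484 and Q = 12226.
The shock moves the curves to Qd = 73701 - 4p and Qs = p - 3611.
New equilibrium: 73701 - 4p = p - 3611 ⇒ 77312 = 5p ⇒ p = 15462.4, Q = 11851.4.
New expenditure = 15462.4 × 11851.4 = 183251087.36.

183251087.36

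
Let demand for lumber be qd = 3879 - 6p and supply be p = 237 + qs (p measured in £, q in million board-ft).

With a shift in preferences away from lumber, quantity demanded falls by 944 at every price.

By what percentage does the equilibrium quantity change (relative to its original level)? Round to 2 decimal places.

Solve the original market: 3879 - 6p = p - 237, hence p = 588 and q = 351.
With the change applied: demand qd = 2935 - 6p, supply qs = p - 237.
Equate the new curves: 2935 - 6p = p - 237, giving 3172 = 7p, p = 3172/7 ≈ 453.1429, q = 1513/7 ≈ 216.1429.
%Δq = (216.1429 − 351) / 351 × 100 = -38.42%.

-38.42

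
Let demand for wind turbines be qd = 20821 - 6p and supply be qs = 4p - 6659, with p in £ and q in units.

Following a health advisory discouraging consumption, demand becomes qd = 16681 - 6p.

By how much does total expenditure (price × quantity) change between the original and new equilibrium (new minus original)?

Solve the original market: 20821 - 6p = 4p - 6659, hence p = 2748 and q = 4333.
The new curves are qd = 16681 - 6p (demand) and qs = 4p - 6659 (supply).
New equilibrium: 16681 - 6p = 4p - 6659 ⇒ 23340 = 10p ⇒ p = 2334, q = 2677.
Expenditure moves from 2748×4333 = 11907084 to 2334×2677 = 6248118; change = -5658966.

-5658966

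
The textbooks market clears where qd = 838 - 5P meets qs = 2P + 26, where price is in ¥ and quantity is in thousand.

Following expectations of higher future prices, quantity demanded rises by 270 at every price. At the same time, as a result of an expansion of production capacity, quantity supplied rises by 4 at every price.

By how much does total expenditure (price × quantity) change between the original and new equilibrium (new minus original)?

Solve the original market: 838 - 5P = 2P + 26, hence P = 116 and q = 258.
The new curves are qd = 1108 - 5P (demand) and qs = 2P + 30 (supply).
Clearing the new market: 1108 - 5P = 2P + 30, so P = 154 and q = 338.
Expenditure moves from 116×258 = 29928 to 154×338 = 52052; change = +22124.

+22124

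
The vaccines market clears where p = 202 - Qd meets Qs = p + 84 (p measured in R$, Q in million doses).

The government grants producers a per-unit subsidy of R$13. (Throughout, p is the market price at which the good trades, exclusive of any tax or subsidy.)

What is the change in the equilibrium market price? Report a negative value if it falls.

Before the shock: 202 - p = p + 84 ⇒ 118 = 2p ⇒ p = 59, Q = 143.
Since sellers receive the price plus the subsidy, the effective supply curve becomes Qs = p + 97.
Clearing the new market: 202 - p = p + 97, so p = 52.5 and Q = 149.5.
Δp = 52.5 − 59 = -6.5.

-6.5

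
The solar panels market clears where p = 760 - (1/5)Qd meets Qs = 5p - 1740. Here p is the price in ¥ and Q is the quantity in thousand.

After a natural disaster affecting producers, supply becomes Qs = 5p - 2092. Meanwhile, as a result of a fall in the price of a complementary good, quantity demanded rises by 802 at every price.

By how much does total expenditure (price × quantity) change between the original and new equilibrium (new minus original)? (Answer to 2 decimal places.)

+269477.00

Solve the original market: 3800 - 5p = 5p - 1740, hence p = 554 and Q = 1030.
The new curves are Qd = 4602 - 5p (demand) and Qs = 5p - 2092 (supply).
Clearing the new market: 4602 - 5p = 5p - 2092, so p = 669.4 and Q = 1255.
Expenditure moves from 554×1030 = 570620 to 669.4×1255 = 840097; change = +269477.00.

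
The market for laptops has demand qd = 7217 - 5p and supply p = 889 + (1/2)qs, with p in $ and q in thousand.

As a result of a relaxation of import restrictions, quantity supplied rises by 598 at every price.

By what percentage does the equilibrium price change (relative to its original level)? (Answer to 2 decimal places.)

-6.65

Solve the original market: 7217 - 5p = 2p - 1778, hence p = 1285 and q = 792.
With the change applied: demand qd = 7217 - 5p, supply qs = 2p - 1180.
Equate the new curves: 7217 - 5p = 2p - 1180, giving 8397 = 7p, p = 8397/7 ≈ 1199.5714, q = 8534/7 ≈ 1219.1429.
%Δp = (1199.5714 − 1285) / 1285 × 100 = -6.65%.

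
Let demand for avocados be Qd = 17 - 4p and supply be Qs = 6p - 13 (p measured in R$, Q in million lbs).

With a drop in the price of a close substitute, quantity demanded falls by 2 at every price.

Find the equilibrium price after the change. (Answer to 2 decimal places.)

Solve the original market: 17 - 4p = 6p - 13, hence p = 3 and Q = 5.
The shock moves the curves to Qd = 15 - 4p and Qs = 6p - 13.
Equate the new curves: 15 - 4p = 6p - 13, giving 28 = 10p, p = 2.8, Q = 3.8.

2.80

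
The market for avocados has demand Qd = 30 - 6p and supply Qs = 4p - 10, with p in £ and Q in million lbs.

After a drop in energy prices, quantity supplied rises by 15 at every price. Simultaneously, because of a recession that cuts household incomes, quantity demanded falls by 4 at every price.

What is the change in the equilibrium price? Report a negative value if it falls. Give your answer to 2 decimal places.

-1.90

Solve the original market: 30 - 6p = 4p - 10, hence p = 4 and Q = 6.
The shock moves the curves to Qd = 26 - 6p and Qs = 4p + 5.
New equilibrium: 26 - 6p = 4p + 5 ⇒ 21 = 10p ⇒ p = 2.1, Q = 13.4.
Δp = 2.1 − 4 = -1.90.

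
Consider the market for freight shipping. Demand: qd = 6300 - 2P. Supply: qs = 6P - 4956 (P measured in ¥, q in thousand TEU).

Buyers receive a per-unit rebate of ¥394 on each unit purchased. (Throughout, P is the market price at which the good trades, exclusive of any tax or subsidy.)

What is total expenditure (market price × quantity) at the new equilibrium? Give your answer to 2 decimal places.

Initially, 6300 - 2P = 6P - 4956, so 11256 = 8P and P = 1407, q = 3486.
Since buyers' out-of-pocket price is the market price minus the rebate, the effective demand curve becomes qd = 7088 - 2P.
Clearing the new market: 7088 - 2P = 6P - 4956, so P = 1505.5 and q = 4077.
New expenditure = 1505.5 × 4077 = 6137923.50.

6137923.50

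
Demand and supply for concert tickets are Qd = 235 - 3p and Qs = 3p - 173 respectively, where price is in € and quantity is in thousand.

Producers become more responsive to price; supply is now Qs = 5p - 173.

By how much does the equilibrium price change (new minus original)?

Initially, 235 - 3p = 3p - 173, so 408 = 6p and p = 68, Q = 31.
After the shift, demand is Qd = 235 - 3p and supply is Qs = 5p - 173.
Setting them equal: 235 - 3p = 5p - 173 → 408 = 8p, so p = 51 and Q = 82.
Δp = 51 − 68 = -17.

-17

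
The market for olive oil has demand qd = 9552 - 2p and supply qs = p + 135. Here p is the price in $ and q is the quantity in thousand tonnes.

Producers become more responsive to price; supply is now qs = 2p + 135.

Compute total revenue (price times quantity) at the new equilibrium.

Original equilibrium: 9552 - 2p = p + 135 gives 9417 = 3p, so p = 3139 and q = 3274.
The new curves are qd = 9552 - 2p (demand) and qs = 2p + 135 (supply).
New equilibrium: 9552 - 2p = 2p + 135 ⇒ 9417 = 4p ⇒ p = 2354.25, q = 4843.5.
New expenditure = 2354.25 × 4843.5 = 11402809.875.

11402809.875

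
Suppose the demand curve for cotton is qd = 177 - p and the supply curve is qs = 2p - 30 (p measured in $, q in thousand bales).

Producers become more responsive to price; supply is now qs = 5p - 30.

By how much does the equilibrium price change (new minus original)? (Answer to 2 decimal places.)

-34.50

Before the shock: 177 - p = 2p - 30 ⇒ 207 = 3p ⇒ p = 69, q = 108.
With the change applied: demand qd = 177 - p, supply qs = 5p - 30.
Equate the new curves: 177 - p = 5p - 30, giving 207 = 6p, p = 34.5, q = 142.5.
Δp = 34.5 − 69 = -34.50.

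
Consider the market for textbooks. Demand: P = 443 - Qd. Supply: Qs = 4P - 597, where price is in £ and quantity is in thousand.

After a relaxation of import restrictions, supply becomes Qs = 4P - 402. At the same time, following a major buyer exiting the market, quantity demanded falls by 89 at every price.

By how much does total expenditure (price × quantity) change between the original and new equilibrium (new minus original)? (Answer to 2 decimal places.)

-18216.64

Original equilibrium: 443 - P = 4P - 597 gives 1040 = 5P, so P = 208 and Q = 235.
After the shift, demand is Qd = 354 - P and supply is Qs = 4P - 402.
Equate the new curves: 354 - P = 4P - 402, giving 756 = 5P, P = 151.2, Q = 202.8.
Expenditure moves from 208×235 = 48880 to 151.2×202.8 = 30663.36; change = -18216.64.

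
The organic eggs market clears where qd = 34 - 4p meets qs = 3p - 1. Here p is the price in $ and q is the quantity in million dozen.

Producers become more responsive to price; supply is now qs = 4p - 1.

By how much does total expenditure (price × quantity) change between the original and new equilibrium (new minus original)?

+2.1875

Original equilibrium: 34 - 4p = 3p - 1 gives 35 = 7p, so p = 5 and q = 14.
The new curves are qd = 34 - 4p (demand) and qs = 4p - 1 (supply).
New equilibrium: 34 - 4p = 4p - 1 ⇒ 35 = 8p ⇒ p = 4.375, q = 16.5.
Expenditure moves from 5×14 = 70 to 4.375×16.5 = 72.1875; change = +2.1875.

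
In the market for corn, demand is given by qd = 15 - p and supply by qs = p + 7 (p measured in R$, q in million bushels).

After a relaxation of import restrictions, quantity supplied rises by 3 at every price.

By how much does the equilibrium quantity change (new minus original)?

+1.5

Solve the original market: 15 - p = p + 7, hence p = 4 and q = 11.
After the shift, demand is qd = 15 - p and supply is qs = p + 10.
New equilibrium: 15 - p = p + 10 ⇒ 5 = 2p ⇒ p = 2.5, q = 12.5.
Δq = 12.5 − 11 = +1.5.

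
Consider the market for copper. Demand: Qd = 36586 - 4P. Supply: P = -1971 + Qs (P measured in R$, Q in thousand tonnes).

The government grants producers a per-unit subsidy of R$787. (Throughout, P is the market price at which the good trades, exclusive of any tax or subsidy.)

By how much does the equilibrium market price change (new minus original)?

Initially, 36586 - 4P = P + 1971, so 34615 = 5P and P = 6923, Q = 8894.
Since sellers receive the price plus the subsidy, the effective supply curve becomes Qs = P + 2758.
Clearing the new market: 36586 - 4P = P + 2758, so P = 6765.6 and Q = 9523.6.
ΔP = 6765.6 − 6923 = -157.4.

-157.4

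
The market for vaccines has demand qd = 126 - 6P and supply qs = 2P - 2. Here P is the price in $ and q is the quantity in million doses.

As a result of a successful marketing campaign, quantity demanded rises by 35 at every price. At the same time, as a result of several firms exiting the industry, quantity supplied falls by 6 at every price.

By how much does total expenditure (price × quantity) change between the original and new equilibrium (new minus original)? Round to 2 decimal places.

Original equilibrium: 126 - 6P = 2P - 2 gives 128 = 8P, so P = 16 and q = 30.
After the shift, demand is qd = 161 - 6P and supply is qs = 2P - 8.
Setting them equal: 161 - 6P = 2P - 8 → 169 = 8P, so P = 21.125 and q = 34.25.
Expenditure moves from 16×30 = 480 to 21.125×34.25 = 723.53125; change = +243.53.

+243.53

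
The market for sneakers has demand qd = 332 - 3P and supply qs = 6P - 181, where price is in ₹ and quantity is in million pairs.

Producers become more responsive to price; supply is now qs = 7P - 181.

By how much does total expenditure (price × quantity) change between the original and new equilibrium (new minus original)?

-40.47

Before the shock: 332 - 3P = 6P - 181 ⇒ 513 = 9P ⇒ P = 57, q = 161.
The new curves are qd = 332 - 3P (demand) and qs = 7P - 181 (supply).
New equilibrium: 332 - 3P = 7P - 181 ⇒ 513 = 10P ⇒ P = 51.3, q = 178.1.
Expenditure moves from 57×161 = 9177 to 51.3×178.1 = 9136.53; change = -40.47.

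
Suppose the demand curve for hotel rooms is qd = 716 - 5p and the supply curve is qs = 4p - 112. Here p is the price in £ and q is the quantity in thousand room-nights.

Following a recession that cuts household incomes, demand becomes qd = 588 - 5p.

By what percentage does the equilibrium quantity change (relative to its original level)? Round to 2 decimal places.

-22.22

Original equilibrium: 716 - 5p = 4p - 112 gives 828 = 9p, so p = 92 and q = 256.
The shock moves the curves to qd = 588 - 5p and qs = 4p - 112.
New equilibrium: 588 - 5p = 4p - 112 ⇒ 700 = 9p ⇒ p = 700/9 ≈ 77.7778, q = 1792/9 ≈ 199.1111.
%Δq = (199.1111 − 256) / 256 × 100 = -22.22%.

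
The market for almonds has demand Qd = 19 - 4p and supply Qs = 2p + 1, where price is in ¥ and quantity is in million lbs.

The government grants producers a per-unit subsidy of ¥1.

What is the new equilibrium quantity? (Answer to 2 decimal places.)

8.33

Before the shock: 19 - 4p = 2p + 1 ⇒ 18 = 6p ⇒ p = 3, Q = 7.
Since sellers receive the price plus the subsidy, the effective supply curve becomes Qs = 2p + 3.
Clearing the new market: 19 - 4p = 2p + 3, so p = 8/3 ≈ 2.6667 and Q = 25/3 ≈ 8.3333.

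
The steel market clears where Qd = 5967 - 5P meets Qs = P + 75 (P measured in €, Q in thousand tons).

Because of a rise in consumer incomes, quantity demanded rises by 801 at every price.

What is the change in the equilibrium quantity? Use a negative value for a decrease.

+133.5

Original equilibrium: 5967 - 5P = P + 75 gives 5892 = 6P, so P = 982 and Q = 1057.
The new curves are Qd = 6768 - 5P (demand) and Qs = P + 75 (supply).
Setting them equal: 6768 - 5P = P + 75 → 6693 = 6P, so P = 1115.5 and Q = 1190.5.
ΔQ = 1190.5 − 1057 = +133.5.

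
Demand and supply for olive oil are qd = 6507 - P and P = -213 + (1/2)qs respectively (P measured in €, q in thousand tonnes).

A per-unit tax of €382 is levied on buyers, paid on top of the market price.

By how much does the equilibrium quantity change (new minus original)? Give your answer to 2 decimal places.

Solve the original market: 6507 - P = 2P + 426, hence P = 2027 and q = 4480.
Since buyers pay the price plus the tax, the effective demand curve becomes qd = 6125 - P.
New equilibrium: 6125 - P = 2P + 426 ⇒ 5699 = 3P ⇒ P = 5699/3 ≈ 1899.6667, q = 12676/3 ≈ 4225.3333.
Δq = 4225.3333 − 4480 = -254.67.

-254.67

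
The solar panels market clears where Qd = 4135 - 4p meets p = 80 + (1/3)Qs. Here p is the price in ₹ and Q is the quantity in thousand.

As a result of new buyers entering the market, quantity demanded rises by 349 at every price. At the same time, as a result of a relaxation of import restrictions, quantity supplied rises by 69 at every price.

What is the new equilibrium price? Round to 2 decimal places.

665.00

Solve the original market: 4135 - 4p = 3p - 240, hence p = 625 and Q = 1635.
With the change applied: demand Qd = 4484 - 4p, supply Qs = 3p - 171.
New equilibrium: 4484 - 4p = 3p - 171 ⇒ 4655 = 7p ⇒ p = 665, Q = 1824.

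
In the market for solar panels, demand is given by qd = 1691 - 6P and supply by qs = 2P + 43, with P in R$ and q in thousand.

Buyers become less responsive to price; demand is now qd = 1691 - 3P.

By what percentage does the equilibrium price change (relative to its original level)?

Original equilibrium: 1691 - 6P = 2P + 43 gives 1648 = 8P, so P = 206 and q = 455.
After the shift, demand is qd = 1691 - 3P and supply is qs = 2P + 43.
Setting them equal: 1691 - 3P = 2P + 43 → 1648 = 5P, so P = 329.6 and q = 702.2.
%ΔP = (329.6 − 206) / 206 × 100 = +60%.

+60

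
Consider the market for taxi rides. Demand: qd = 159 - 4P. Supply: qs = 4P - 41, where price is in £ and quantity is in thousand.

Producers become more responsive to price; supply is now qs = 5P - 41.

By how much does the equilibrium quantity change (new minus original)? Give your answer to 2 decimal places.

+11.11

Initially, 159 - 4P = 4P - 41, so 200 = 8P and P = 25, q = 59.
With the change applied: demand qd = 159 - 4P, supply qs = 5P - 41.
Setting them equal: 159 - 4P = 5P - 41 → 200 = 9P, so P = 200/9 ≈ 22.2222 and q = 631/9 ≈ 70.1111.
Δq = 70.1111 − 59 = +11.11.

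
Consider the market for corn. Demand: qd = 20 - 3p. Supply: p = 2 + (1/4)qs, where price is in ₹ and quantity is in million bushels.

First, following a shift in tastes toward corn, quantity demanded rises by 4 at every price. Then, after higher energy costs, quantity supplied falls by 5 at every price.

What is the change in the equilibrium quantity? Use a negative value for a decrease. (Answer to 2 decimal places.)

Initially, 20 - 3p = 4p - 8, so 28 = 7p and p = 4, q = 8.
With the change applied: demand qd = 24 - 3p, supply qs = 4p - 13.
Setting them equal: 24 - 3p = 4p - 13 → 37 = 7p, so p = 37/7 ≈ 5.2857 and q = 57/7 ≈ 8.1429.
Δq = 8.1429 − 8 = +0.14.

+0.14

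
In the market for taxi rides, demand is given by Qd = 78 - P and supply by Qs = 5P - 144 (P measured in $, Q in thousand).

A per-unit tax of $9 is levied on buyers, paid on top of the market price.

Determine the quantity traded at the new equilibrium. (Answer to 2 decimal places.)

Initially, 78 - P = 5P - 144, so 222 = 6P and P = 37, Q = 41.
Since buyers pay the price plus the tax, the effective demand curve becomes Qd = 69 - P.
New equilibrium: 69 - P = 5P - 144 ⇒ 213 = 6P ⇒ P = 35.5, Q = 33.5.

33.50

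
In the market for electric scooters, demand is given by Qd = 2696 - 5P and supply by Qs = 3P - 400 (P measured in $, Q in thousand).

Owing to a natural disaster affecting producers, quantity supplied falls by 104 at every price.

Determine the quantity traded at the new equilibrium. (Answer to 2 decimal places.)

Initially, 2696 - 5P = 3P - 400, so 3096 = 8P and P = 387, Q = 761.
After the shift, demand is Qd = 2696 - 5P and supply is Qs = 3P - 504.
Equate the new curves: 2696 - 5P = 3P - 504, giving 3200 = 8P, P = 400, Q = 696.

696.00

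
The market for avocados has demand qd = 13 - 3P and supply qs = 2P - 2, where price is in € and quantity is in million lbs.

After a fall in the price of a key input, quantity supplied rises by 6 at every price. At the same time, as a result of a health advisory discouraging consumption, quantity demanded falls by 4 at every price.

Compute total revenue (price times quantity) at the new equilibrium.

6

Solve the original market: 13 - 3P = 2P - 2, hence P = 3 and q = 4.
The shock moves the curves to qd = 9 - 3P and qs = 2P + 4.
Clearing the new market: 9 - 3P = 2P + 4, so P = 1 and q = 6.
New expenditure = 1 × 6 = 6.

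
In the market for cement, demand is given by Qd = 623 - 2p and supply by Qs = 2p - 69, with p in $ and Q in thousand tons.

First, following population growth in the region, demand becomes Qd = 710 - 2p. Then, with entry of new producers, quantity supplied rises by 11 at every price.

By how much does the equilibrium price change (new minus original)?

+19

Initially, 623 - 2p = 2p - 69, so 692 = 4p and p = 173, Q = 277.
With the change applied: demand Qd = 710 - 2p, supply Qs = 2p - 58.
Clearing the new market: 710 - 2p = 2p - 58, so p = 192 and Q = 326.
Δp = 192 − 173 = +19.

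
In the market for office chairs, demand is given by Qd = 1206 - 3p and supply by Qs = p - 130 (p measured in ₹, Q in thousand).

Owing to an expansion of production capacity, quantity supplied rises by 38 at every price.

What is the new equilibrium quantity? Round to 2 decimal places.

232.50

Before the shock: 1206 - 3p = p - 130 ⇒ 1336 = 4p ⇒ p = 334, Q = 204.
The new curves are Qd = 1206 - 3p (demand) and Qs = p - 92 (supply).
New equilibrium: 1206 - 3p = p - 92 ⇒ 1298 = 4p ⇒ p = 324.5, Q = 232.5.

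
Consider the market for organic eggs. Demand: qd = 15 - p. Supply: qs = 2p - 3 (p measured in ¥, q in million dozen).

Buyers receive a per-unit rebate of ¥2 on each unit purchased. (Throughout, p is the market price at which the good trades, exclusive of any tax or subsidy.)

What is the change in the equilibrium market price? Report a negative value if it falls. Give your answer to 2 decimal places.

Original equilibrium: 15 - p = 2p - 3 gives 18 = 3p, so p = 6 and q = 9.
Since buyers' out-of-pocket price is the market price minus the rebate, the effective demand curve becomes qd = 17 - p.
Setting them equal: 17 - p = 2p - 3 → 20 = 3p, so p = 20/3 ≈ 6.6667 and q = 31/3 ≈ 10.3333.
Δp = 6.6667 − 6 = +0.67.

+0.67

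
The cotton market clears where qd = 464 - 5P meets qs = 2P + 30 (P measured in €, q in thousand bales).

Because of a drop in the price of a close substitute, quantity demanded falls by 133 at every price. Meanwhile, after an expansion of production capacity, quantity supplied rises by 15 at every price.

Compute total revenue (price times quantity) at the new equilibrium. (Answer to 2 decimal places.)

Solve the original market: 464 - 5P = 2P + 30, hence P = 62 and q = 154.
With the change applied: demand qd = 331 - 5P, supply qs = 2P + 45.
New equilibrium: 331 - 5P = 2P + 45 ⇒ 286 = 7P ⇒ P = 286/7 ≈ 40.8571, q = 887/7 ≈ 126.7143.
New expenditure = 40.8571 × 126.7143 = 5177.18.

5177.18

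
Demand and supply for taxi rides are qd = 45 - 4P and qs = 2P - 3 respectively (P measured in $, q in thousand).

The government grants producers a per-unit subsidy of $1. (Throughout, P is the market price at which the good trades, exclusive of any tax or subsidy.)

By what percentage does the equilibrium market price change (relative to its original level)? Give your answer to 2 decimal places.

-4.17

Before the shock: 45 - 4P = 2P - 3 ⇒ 48 = 6P ⇒ P = 8, q = 13.
Since sellers receive the price plus the subsidy, the effective supply curve becomes qs = 2P - 1.
Equate the new curves: 45 - 4P = 2P - 1, giving 46 = 6P, P = 23/3 ≈ 7.6667, q = 43/3 ≈ 14.3333.
%ΔP = (7.6667 − 8) / 8 × 100 = -4.17%.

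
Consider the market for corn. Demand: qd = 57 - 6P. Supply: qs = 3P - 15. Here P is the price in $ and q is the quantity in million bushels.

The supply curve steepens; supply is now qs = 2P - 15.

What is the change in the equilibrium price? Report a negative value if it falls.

+1

Initially, 57 - 6P = 3P - 15, so 72 = 9P and P = 8, q = 9.
The new curves are qd = 57 - 6P (demand) and qs = 2P - 15 (supply).
New equilibrium: 57 - 6P = 2P - 15 ⇒ 72 = 8P ⇒ P = 9, q = 3.
ΔP = 9 − 8 = +1.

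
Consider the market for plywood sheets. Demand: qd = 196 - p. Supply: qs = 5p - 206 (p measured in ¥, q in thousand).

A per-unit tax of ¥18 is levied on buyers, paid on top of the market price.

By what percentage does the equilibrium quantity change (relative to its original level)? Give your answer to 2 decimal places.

-11.63

Initially, 196 - p = 5p - 206, so 402 = 6p and p = 67, q = 129.
Since buyers pay the price plus the tax, the effective demand curve becomes qd = 178 - p.
New equilibrium: 178 - p = 5p - 206 ⇒ 384 = 6p ⇒ p = 64, q = 114.
%Δq = (114 − 129) / 129 × 100 = -11.63%.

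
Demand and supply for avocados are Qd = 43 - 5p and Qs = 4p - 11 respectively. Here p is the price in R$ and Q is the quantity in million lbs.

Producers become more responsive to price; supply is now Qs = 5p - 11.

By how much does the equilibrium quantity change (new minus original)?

+3

Original equilibrium: 43 - 5p = 4p - 11 gives 54 = 9p, so p = 6 and Q = 13.
With the change applied: demand Qd = 43 - 5p, supply Qs = 5p - 11.
Equate the new curves: 43 - 5p = 5p - 11, giving 54 = 10p, p = 5.4, Q = 16.
ΔQ = 16 − 13 = +3.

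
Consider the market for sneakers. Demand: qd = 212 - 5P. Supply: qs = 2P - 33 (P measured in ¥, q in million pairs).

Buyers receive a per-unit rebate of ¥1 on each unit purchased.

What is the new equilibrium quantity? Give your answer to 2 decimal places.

38.43

Solve the original market: 212 - 5P = 2P - 33, hence P = 35 and q = 37.
Since buyers' out-of-pocket price is the market price minus the rebate, the effective demand curve becomes qd = 217 - 5P.
Setting them equal: 217 - 5P = 2P - 33 → 250 = 7P, so P = 250/7 ≈ 35.7143 and q = 269/7 ≈ 38.4286.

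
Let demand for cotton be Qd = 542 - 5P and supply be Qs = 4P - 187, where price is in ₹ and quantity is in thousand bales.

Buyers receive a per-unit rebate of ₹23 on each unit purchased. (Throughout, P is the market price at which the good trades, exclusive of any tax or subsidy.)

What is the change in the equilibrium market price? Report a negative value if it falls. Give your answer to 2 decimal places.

+12.78

Initially, 542 - 5P = 4P - 187, so 729 = 9P and P = 81, Q = 137.
Since buyers' out-of-pocket price is the market price minus the rebate, the effective demand curve becomes Qd = 657 - 5P.
Setting them equal: 657 - 5P = 4P - 187 → 844 = 9P, so P = 844/9 ≈ 93.7778 and Q = 1693/9 ≈ 188.1111.
ΔP = 93.7778 − 81 = +12.78.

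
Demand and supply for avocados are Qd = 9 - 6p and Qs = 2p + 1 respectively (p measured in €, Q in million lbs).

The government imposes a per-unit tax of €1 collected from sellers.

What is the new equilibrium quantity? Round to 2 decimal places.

Solve the original market: 9 - 6p = 2p + 1, hence p = 1 and Q = 3.
Since sellers keep the price net of the tax, the effective supply curve becomes Qs = 2p - 1.
Setting them equal: 9 - 6p = 2p - 1 → 10 = 8p, so p = 1.25 and Q = 1.5.

1.50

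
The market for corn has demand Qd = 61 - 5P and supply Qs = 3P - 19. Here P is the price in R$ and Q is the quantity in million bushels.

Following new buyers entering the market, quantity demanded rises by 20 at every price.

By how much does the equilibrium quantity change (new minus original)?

Before the shock: 61 - 5P = 3P - 19 ⇒ 80 = 8P ⇒ P = 10, Q = 11.
After the shift, demand is Qd = 81 - 5P and supply is Qs = 3P - 19.
Setting them equal: 81 - 5P = 3P - 19 → 100 = 8P, so P = 12.5 and Q = 18.5.
ΔQ = 18.5 − 11 = +7.5.

+7.5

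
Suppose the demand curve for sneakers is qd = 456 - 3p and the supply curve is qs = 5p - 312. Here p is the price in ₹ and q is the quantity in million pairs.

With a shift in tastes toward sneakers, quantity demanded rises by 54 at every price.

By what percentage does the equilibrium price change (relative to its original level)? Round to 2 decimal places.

Original equilibrium: 456 - 3p = 5p - 312 gives 768 = 8p, so p = 96 and q = 168.
After the shift, demand is qd = 510 - 3p and supply is qs = 5p - 312.
Equate the new curves: 510 - 3p = 5p - 312, giving 822 = 8p, p = 102.75, q = 201.75.
%Δp = (102.75 − 96) / 96 × 100 = +7.03%.

+7.03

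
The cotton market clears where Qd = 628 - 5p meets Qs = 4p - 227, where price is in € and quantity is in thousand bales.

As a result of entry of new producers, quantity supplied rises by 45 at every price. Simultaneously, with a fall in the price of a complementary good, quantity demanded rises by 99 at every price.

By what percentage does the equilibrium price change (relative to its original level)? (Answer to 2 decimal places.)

+6.32

Before the shock: 628 - 5p = 4p - 227 ⇒ 855 = 9p ⇒ p = 95, Q = 153.
After the shift, demand is Qd = 727 - 5p and supply is Qs = 4p - 182.
Equate the new curves: 727 - 5p = 4p - 182, giving 909 = 9p, p = 101, Q = 222.
%Δp = (101 − 95) / 95 × 100 = +6.32%.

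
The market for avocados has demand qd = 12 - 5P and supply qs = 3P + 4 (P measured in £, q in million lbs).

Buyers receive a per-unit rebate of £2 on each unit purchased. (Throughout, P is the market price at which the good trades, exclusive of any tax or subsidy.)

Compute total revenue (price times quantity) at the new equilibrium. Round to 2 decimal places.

24.19

Initially, 12 - 5P = 3P + 4, so 8 = 8P and P = 1, q = 7.
Since buyers' out-of-pocket price is the market price minus the rebate, the effective demand curve becomes qd = 22 - 5P.
Equate the new curves: 22 - 5P = 3P + 4, giving 18 = 8P, P = 2.25, q = 10.75.
New expenditure = 2.25 × 10.75 = 24.19.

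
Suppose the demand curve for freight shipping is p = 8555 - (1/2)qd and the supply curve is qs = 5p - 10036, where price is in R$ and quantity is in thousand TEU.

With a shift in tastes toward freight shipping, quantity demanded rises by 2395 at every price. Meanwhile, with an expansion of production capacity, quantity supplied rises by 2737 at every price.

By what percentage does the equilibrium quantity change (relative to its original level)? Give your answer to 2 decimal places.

Before the shock: 17110 - 2p = 5p - 10036 ⇒ 27146 = 7p ⇒ p = 3878, q = 9354.
The new curves are qd = 19505 - 2p (demand) and qs = 5p - 7299 (supply).
New equilibrium: 19505 - 2p = 5p - 7299 ⇒ 26804 = 7p ⇒ p = 26804/7 ≈ 3829.1429, q = 82927/7 ≈ 11846.7143.
%Δq = (11846.7143 − 9354) / 9354 × 100 = +26.65%.

+26.65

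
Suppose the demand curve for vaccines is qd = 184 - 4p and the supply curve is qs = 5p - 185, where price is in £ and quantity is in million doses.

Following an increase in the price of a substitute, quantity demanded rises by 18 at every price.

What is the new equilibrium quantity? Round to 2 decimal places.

30.00

Before the shock: 184 - 4p = 5p - 185 ⇒ 369 = 9p ⇒ p = 41, q = 20.
The new curves are qd = 202 - 4p (demand) and qs = 5p - 185 (supply).
Clearing the new market: 202 - 4p = 5p - 185, so p = 43 and q = 30.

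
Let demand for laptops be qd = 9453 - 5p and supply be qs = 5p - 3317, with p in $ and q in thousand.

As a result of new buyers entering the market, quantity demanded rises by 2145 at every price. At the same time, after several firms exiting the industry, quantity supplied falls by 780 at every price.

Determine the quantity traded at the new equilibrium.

3750.5

Initially, 9453 - 5p = 5p - 3317, so 12770 = 10p and p = 1277, q = 3068.
After the shift, demand is qd = 11598 - 5p and supply is qs = 5p - 4097.
Equate the new curves: 11598 - 5p = 5p - 4097, giving 15695 = 10p, p = 1569.5, q = 3750.5.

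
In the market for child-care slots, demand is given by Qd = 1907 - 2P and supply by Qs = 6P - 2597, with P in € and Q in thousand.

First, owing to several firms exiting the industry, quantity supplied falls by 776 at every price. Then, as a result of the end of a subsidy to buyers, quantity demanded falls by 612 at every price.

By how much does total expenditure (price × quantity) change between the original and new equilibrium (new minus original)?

Before the shock: 1907 - 2P = 6P - 2597 ⇒ 4504 = 8P ⇒ P = 563, Q = 781.
The shock moves the curves to Qd = 1295 - 2P and Qs = 6P - 3373.
Equate the new curves: 1295 - 2P = 6P - 3373, giving 4668 = 8P, P = 583.5, Q = 128.
Expenditure moves from 563×781 = 439703 to 583.5×128 = 74688; change = -365015.

-365015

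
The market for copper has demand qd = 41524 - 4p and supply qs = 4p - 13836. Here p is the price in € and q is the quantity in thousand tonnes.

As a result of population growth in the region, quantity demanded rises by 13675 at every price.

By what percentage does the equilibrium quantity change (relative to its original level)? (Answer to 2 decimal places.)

+49.39

Original equilibrium: 41524 - 4p = 4p - 13836 gives 55360 = 8p, so p = 6920 and q = 13844.
After the shift, demand is qd = 55199 - 4p and supply is qs = 4p - 13836.
Equate the new curves: 55199 - 4p = 4p - 13836, giving 69035 = 8p, p = 8629.375, q = 20681.5.
%Δq = (20681.5 − 13844) / 13844 × 100 = +49.39%.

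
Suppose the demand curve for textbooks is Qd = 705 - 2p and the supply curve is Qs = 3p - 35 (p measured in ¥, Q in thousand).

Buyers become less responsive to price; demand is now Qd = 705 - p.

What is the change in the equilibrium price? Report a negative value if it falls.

+37

Before the shock: 705 - 2p = 3p - 35 ⇒ 740 = 5p ⇒ p = 148, Q = 409.
After the shift, demand is Qd = 705 - p and supply is Qs = 3p - 35.
New equilibrium: 705 - p = 3p - 35 ⇒ 740 = 4p ⇒ p = 185, Q = 520.
Δp = 185 − 148 = +37.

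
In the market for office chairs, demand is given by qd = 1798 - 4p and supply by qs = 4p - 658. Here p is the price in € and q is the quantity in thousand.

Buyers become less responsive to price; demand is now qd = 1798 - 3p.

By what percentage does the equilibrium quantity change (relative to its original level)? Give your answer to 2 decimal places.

Original equilibrium: 1798 - 4p = 4p - 658 gives 2456 = 8p, so p = 307 and q = 570.
The new curves are qd = 1798 - 3p (demand) and qs = 4p - 658 (supply).
Setting them equal: 1798 - 3p = 4p - 658 → 2456 = 7p, so p = 2456/7 ≈ 350.8571 and q = 5218/7 ≈ 745.4286.
%Δq = (745.4286 − 570) / 570 × 100 = +30.78%.

+30.78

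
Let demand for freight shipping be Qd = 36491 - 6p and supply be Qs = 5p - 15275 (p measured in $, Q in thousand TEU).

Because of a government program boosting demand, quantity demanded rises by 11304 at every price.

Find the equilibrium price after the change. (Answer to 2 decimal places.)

Before the shock: 36491 - 6p = 5p - 15275 ⇒ 51766 = 11p ⇒ p = 4706, Q = 8255.
The new curves are Qd = 47795 - 6p (demand) and Qs = 5p - 15275 (supply).
Clearing the new market: 47795 - 6p = 5p - 15275, so p = 63070/11 ≈ 5733.6364 and Q = 147325/11 ≈ 13393.1818.

5733.64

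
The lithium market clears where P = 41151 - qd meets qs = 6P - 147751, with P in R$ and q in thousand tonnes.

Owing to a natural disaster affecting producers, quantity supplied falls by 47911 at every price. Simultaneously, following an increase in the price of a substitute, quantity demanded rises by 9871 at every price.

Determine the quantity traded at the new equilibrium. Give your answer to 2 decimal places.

15781.43

Original equilibrium: 41151 - P = 6P - 147751 gives 188902 = 7P, so P = 26986 and q = 14165.
With the change applied: demand qd = 51022 - P, supply qs = 6P - 195662.
Clearing the new market: 51022 - P = 6P - 195662, so P = 246684/7 ≈ 35240.5714 and q = 110470/7 ≈ 15781.4286.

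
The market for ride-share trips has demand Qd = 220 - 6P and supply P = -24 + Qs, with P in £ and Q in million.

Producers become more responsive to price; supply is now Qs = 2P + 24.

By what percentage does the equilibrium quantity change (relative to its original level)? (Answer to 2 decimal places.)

+40.38

Initially, 220 - 6P = P + 24, so 196 = 7P and P = 28, Q = 52.
After the shift, demand is Qd = 220 - 6P and supply is Qs = 2P + 24.
Clearing the new market: 220 - 6P = 2P + 24, so P = 24.5 and Q = 73.
%ΔQ = (73 − 52) / 52 × 100 = +40.38%.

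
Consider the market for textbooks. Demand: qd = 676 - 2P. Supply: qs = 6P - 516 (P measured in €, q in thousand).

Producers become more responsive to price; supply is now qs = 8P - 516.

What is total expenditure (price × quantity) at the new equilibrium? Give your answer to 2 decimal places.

52161.92

Original equilibrium: 676 - 2P = 6P - 516 gives 1192 = 8P, so P = 149 and q = 378.
After the shift, demand is qd = 676 - 2P and supply is qs = 8P - 516.
Equate the new curves: 676 - 2P = 8P - 516, giving 1192 = 10P, P = 119.2, q = 437.6.
New expenditure = 119.2 × 437.6 = 52161.92.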